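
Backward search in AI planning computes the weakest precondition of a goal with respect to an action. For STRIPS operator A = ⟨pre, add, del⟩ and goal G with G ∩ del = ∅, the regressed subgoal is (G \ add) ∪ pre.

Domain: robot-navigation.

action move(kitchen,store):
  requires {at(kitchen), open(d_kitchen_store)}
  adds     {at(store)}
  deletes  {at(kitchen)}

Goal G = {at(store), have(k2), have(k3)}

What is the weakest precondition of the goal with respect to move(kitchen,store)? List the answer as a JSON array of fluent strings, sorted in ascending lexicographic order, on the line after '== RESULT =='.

Compute (G \ add) ∪ pre:
  G ∩ del = {}  (empty — regression defined)
  G \ add = {at(store), have(k2), have(k3)} \ {at(store)} = {have(k2), have(k3)}
  ∪ pre   = {have(k2), have(k3)} ∪ {at(kitchen), open(d_kitchen_store)}
          = {at(kitchen), have(k2), have(k3), open(d_kitchen_store)}

== RESULT ==
["at(kitchen)", "have(k2)", "have(k3)", "open(d_kitchen_store)"]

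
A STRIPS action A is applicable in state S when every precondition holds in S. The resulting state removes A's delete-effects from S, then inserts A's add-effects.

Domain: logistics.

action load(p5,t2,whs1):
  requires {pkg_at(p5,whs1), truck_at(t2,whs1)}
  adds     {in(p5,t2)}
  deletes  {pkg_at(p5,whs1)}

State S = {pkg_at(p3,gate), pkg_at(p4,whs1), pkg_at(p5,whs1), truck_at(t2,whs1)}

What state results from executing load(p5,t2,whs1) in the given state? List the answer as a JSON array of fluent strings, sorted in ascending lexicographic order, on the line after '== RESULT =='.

Progress:
  pre ⊆ S: {pkg_at(p5,whs1), truck_at(t2,whs1)} ⊆ S  — applicable
  S \ del = {pkg_at(p3,gate), pkg_at(p4,whs1), truck_at(t2,whs1)}
  ∪ add   = {in(p5,t2), pkg_at(p3,gate), pkg_at(p4,whs1), truck_at(t2,whs1)}

== RESULT ==
["in(p5,t2)", "pkg_at(p3,gate)", "pkg_at(p4,whs1)", "truck_at(t2,whs1)"]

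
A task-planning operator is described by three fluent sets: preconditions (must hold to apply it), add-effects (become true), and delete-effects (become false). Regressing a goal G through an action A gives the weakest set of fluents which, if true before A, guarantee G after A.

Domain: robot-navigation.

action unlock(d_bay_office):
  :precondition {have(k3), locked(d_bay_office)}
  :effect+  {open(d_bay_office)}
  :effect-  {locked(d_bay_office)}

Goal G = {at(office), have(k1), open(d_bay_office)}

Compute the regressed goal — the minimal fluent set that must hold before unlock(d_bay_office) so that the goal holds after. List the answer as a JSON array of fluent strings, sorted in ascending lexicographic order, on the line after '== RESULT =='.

Compute (G \ add) ∪ pre:
  G ∩ del = {}  (empty — regression defined)
  G \ add = {at(office), have(k1), open(d_bay_office)} \ {open(d_bay_office)} = {at(office), have(k1)}
  ∪ pre   = {at(office), have(k1)} ∪ {have(k3), locked(d_bay_office)}
          = {at(office), have(k1), have(k3), locked(d_bay_office)}

== RESULT ==
["at(office)", "have(k1)", "have(k3)", "locked(d_bay_office)"]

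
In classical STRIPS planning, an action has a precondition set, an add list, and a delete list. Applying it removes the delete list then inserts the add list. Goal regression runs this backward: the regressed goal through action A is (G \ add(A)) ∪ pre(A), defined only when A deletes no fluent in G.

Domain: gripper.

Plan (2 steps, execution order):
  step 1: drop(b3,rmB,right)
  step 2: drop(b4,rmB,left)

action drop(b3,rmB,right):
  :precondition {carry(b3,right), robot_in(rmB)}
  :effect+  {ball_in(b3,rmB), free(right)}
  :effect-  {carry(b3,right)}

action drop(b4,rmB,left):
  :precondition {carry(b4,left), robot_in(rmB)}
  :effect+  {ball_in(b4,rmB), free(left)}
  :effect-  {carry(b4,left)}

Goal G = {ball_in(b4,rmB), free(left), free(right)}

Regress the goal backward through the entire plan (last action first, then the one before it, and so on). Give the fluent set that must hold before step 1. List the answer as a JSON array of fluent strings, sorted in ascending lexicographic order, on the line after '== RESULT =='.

Work backward from the goal:
  through step 2 (drop(b4,rmB,left)): drop {ball_in(b4,rmB), free(left)}, keep {free(right)}, require {carry(b4,left), robot_in(rmB)}
    → {carry(b4,left), free(right), robot_in(rmB)}
  through step 1 (drop(b3,rmB,right)): drop {free(right)}, keep {carry(b4,left), robot_in(rmB)}, require {carry(b3,right), robot_in(rmB)}
    → {carry(b3,right), carry(b4,left), robot_in(rmB)}

== RESULT ==
["carry(b3,right)", "carry(b4,left)", "robot_in(rmB)"]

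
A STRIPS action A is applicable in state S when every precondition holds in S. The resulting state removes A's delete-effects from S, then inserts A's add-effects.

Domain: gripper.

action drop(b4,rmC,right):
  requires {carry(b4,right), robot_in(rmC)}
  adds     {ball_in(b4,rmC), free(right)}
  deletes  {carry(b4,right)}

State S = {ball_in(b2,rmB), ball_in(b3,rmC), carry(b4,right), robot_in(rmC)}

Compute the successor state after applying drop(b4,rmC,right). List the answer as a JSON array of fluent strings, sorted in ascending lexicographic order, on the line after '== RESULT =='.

Progress:
  pre ⊆ S: {carry(b4,right), robot_in(rmC)} ⊆ S  — applicable
  S \ del = {ball_in(b2,rmB), ball_in(b3,rmC), robot_in(rmC)}
  ∪ add   = {ball_in(b2,rmB), ball_in(b3,rmC), ball_in(b4,rmC), free(right), robot_in(rmC)}

== RESULT ==
["ball_in(b2,rmB)", "ball_in(b3,rmC)", "ball_in(b4,rmC)", "free(right)", "robot_in(rmC)"]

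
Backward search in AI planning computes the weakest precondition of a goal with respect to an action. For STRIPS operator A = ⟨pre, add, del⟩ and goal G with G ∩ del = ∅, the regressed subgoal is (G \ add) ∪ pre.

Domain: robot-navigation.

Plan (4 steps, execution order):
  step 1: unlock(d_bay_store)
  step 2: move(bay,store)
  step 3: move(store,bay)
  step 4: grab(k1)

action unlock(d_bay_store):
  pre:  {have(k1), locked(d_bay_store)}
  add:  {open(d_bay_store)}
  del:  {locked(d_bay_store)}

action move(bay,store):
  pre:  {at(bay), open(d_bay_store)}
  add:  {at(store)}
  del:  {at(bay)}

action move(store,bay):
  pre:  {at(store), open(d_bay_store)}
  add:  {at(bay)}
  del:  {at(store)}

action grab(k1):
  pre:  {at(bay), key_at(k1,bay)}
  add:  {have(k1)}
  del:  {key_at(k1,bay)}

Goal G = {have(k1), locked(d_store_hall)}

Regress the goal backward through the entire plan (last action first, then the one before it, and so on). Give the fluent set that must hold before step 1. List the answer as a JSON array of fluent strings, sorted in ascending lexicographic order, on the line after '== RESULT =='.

Work backward from the goal:
  through step 4 (grab(k1)): drop {have(k1)}, keep {locked(d_store_hall)}, require {at(bay), key_at(k1,bay)}
    → {at(bay), key_at(k1,bay), locked(d_store_hall)}
  through step 3 (move(store,bay)): drop {at(bay)}, keep {key_at(k1,bay), locked(d_store_hall)}, require {at(store), open(d_bay_store)}
    → {at(store), key_at(k1,bay), locked(d_store_hall), open(d_bay_store)}
  through step 2 (move(bay,store)): drop {at(store)}, keep {key_at(k1,bay), locked(d_store_hall), open(d_bay_store)}, require {at(bay), open(d_bay_store)}
    → {at(bay), key_at(k1,bay), locked(d_store_hall), open(d_bay_store)}
  through step 1 (unlock(d_bay_store)): drop {open(d_bay_store)}, keep {at(bay), key_at(k1,bay), locked(d_store_hall)}, require {have(k1), locked(d_bay_store)}
    → {at(bay), have(k1), key_at(k1,bay), locked(d_bay_store), locked(d_store_hall)}

== RESULT ==
["at(bay)", "have(k1)", "key_at(k1,bay)", "locked(d_bay_store)", "locked(d_store_hall)"]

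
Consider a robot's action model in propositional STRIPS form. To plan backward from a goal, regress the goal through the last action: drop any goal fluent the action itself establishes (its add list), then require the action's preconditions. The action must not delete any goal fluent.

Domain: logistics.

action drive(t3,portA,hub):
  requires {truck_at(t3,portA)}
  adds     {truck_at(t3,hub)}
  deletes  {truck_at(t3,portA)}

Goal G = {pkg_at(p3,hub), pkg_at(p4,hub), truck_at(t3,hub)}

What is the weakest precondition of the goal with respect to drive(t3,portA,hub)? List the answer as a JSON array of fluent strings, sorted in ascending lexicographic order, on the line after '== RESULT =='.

Compute (G \ add) ∪ pre:
  G ∩ del = {}  (empty — regression defined)
  G \ add = {pkg_at(p3,hub), pkg_at(p4,hub), truck_at(t3,hub)} \ {truck_at(t3,hub)} = {pkg_at(p3,hub), pkg_at(p4,hub)}
  ∪ pre   = {pkg_at(p3,hub), pkg_at(p4,hub)} ∪ {truck_at(t3,portA)}
          = {pkg_at(p3,hub), pkg_at(p4,hub), truck_at(t3,portA)}

== RESULT ==
["pkg_at(p3,hub)", "pkg_at(p4,hub)", "truck_at(t3,portA)"]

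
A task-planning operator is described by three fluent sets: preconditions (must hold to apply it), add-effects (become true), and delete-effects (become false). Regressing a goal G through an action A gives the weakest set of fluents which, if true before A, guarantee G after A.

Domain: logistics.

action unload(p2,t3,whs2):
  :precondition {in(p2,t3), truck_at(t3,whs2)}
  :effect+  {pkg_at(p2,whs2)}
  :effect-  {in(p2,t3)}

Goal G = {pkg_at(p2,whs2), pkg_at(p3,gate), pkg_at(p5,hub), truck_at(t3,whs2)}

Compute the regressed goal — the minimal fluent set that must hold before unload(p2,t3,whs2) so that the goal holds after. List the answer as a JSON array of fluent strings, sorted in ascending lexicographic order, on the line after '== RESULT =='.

Compute (G \ add) ∪ pre:
  G ∩ del = {}  (empty — regression defined)
  G \ add = {pkg_at(p2,whs2), pkg_at(p3,gate), pkg_at(p5,hub), truck_at(t3,whs2)} \ {pkg_at(p2,whs2)} = {pkg_at(p3,gate), pkg_at(p5,hub), truck_at(t3,whs2)}
  ∪ pre   = {pkg_at(p3,gate), pkg_at(p5,hub), truck_at(t3,whs2)} ∪ {in(p2,t3), truck_at(t3,whs2)}
          = {in(p2,t3), pkg_at(p3,gate), pkg_at(p5,hub), truck_at(t3,whs2)}

== RESULT ==
["in(p2,t3)", "pkg_at(p3,gate)", "pkg_at(p5,hub)", "truck_at(t3,whs2)"]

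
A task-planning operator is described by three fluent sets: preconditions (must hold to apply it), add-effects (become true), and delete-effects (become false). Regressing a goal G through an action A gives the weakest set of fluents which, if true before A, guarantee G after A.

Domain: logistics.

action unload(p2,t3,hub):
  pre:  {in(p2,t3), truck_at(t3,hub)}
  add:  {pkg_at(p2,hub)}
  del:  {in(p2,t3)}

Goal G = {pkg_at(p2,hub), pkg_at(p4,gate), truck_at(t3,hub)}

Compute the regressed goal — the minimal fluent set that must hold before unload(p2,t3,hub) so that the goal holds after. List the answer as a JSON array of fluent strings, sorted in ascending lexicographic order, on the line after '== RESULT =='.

Compute (G \ add) ∪ pre:
  G ∩ del = {}  (empty — regression defined)
  G \ add = {pkg_at(p2,hub), pkg_at(p4,gate), truck_at(t3,hub)} \ {pkg_at(p2,hub)} = {pkg_at(p4,gate), truck_at(t3,hub)}
  ∪ pre   = {pkg_at(p4,gate), truck_at(t3,hub)} ∪ {in(p2,t3), truck_at(t3,hub)}
          = {in(p2,t3), pkg_at(p4,gate), truck_at(t3,hub)}

== RESULT ==
["in(p2,t3)", "pkg_at(p4,gate)", "truck_at(t3,hub)"]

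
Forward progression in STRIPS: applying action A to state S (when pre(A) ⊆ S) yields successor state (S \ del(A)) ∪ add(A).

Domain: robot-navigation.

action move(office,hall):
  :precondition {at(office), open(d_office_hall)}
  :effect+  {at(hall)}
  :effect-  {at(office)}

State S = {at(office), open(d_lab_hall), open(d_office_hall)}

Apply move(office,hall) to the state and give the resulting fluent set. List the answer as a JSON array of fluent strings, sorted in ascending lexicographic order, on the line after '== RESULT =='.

Progress:
  pre ⊆ S: {at(office), open(d_office_hall)} ⊆ S  — applicable
  S \ del = {open(d_lab_hall), open(d_office_hall)}
  ∪ add   = {at(hall), open(d_lab_hall), open(d_office_hall)}

== RESULT ==
["at(hall)", "open(d_lab_hall)", "open(d_office_hall)"]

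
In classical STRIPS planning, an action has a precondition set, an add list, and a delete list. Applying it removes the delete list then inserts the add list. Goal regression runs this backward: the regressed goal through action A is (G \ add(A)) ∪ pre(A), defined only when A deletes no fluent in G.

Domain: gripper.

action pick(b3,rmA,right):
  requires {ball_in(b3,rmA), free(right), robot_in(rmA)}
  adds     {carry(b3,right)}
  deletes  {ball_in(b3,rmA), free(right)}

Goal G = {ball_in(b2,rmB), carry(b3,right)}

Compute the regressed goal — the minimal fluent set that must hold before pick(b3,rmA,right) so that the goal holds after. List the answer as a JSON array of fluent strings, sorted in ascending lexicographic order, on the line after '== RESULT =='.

Regress:
  G ∩ del = {}  (empty — regression defined)
  G \ add = {ball_in(b2,rmB), carry(b3,right)} \ {carry(b3,right)} = {ball_in(b2,rmB)}
  ∪ pre   = {ball_in(b2,rmB)} ∪ {ball_in(b3,rmA), free(right), robot_in(rmA)}
          = {ball_in(b2,rmB), ball_in(b3,rmA), free(right), robot_in(rmA)}

== RESULT ==
["ball_in(b2,rmB)", "ball_in(b3,rmA)", "free(right)", "robot_in(rmA)"]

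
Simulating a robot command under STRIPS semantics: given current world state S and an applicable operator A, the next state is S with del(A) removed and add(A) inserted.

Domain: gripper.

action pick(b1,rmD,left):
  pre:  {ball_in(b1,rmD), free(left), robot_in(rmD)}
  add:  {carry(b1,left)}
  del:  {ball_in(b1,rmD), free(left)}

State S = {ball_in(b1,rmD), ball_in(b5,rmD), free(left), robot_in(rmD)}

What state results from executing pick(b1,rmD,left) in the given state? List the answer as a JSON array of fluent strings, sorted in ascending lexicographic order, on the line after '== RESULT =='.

Compute (S \ del) ∪ add:
  pre ⊆ S: {ball_in(b1,rmD), free(left), robot_in(rmD)} ⊆ S  — applicable
  S \ del = {ball_in(b5,rmD), robot_in(rmD)}
  ∪ add   = {ball_in(b5,rmD), carry(b1,left), robot_in(rmD)}

== RESULT ==
["ball_in(b5,rmD)", "carry(b1,left)", "robot_in(rmD)"]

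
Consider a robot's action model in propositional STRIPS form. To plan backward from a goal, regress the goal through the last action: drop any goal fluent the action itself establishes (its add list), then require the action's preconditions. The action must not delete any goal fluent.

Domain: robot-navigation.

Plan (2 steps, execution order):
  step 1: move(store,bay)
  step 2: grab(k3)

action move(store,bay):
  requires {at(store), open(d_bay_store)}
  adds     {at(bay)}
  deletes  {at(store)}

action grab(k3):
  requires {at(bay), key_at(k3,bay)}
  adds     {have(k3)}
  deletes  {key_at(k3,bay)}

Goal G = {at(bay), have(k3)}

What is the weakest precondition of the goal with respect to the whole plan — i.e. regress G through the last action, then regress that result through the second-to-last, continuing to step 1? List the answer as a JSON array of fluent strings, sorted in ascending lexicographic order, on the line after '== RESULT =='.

Work backward from the goal:
  through step 2 (grab(k3)): drop {have(k3)}, keep {at(bay)}, require {at(bay), key_at(k3,bay)}
    → {at(bay), key_at(k3,bay)}
  through step 1 (move(store,bay)): drop {at(bay)}, keep {key_at(k3,bay)}, require {at(store), open(d_bay_store)}
    → {at(store), key_at(k3,bay), open(d_bay_store)}

== RESULT ==
["at(store)", "key_at(k3,bay)", "open(d_bay_store)"]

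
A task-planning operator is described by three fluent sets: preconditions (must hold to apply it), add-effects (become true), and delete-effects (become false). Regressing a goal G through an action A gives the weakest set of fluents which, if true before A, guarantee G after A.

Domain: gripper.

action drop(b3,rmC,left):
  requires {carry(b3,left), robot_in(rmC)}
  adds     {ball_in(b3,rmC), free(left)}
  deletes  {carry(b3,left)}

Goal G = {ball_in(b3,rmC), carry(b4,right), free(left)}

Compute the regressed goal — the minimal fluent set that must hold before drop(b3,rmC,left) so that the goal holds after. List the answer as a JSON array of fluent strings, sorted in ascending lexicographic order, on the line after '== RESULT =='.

Compute (G \ add) ∪ pre:
  G ∩ del = {}  (empty — regression defined)
  G \ add = {ball_in(b3,rmC), carry(b4,right), free(left)} \ {ball_in(b3,rmC), free(left)} = {carry(b4,right)}
  ∪ pre   = {carry(b4,right)} ∪ {carry(b3,left), robot_in(rmC)}
          = {carry(b3,left), carry(b4,right), robot_in(rmC)}

== RESULT ==
["carry(b3,left)", "carry(b4,right)", "robot_in(rmC)"]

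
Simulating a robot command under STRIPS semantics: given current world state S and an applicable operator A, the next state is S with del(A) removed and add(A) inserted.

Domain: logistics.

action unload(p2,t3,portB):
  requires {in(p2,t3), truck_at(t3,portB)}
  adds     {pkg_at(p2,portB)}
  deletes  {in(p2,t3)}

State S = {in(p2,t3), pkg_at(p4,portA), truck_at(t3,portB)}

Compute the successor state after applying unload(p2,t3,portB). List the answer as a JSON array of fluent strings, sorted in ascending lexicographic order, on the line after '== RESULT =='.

Progress:
  pre ⊆ S: {in(p2,t3), truck_at(t3,portB)} ⊆ S  — applicable
  S \ del = {pkg_at(p4,portA), truck_at(t3,portB)}
  ∪ add   = {pkg_at(p2,portB), pkg_at(p4,portA), truck_at(t3,portB)}

== RESULT ==
["pkg_at(p2,portB)", "pkg_at(p4,portA)", "truck_at(t3,portB)"]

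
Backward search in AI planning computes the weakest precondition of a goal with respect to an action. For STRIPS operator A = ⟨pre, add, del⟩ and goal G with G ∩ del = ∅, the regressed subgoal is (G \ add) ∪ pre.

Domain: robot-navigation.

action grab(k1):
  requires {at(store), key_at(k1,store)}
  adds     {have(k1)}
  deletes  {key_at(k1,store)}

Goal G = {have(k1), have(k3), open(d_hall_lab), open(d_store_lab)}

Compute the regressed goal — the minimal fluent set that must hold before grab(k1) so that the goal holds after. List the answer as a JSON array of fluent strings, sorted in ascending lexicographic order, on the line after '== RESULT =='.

Compute (G \ add) ∪ pre:
  G ∩ del = {}  (empty — regression defined)
  G \ add = {have(k1), have(k3), open(d_hall_lab), open(d_store_lab)} \ {have(k1)} = {have(k3), open(d_hall_lab), open(d_store_lab)}
  ∪ pre   = {have(k3), open(d_hall_lab), open(d_store_lab)} ∪ {at(store), key_at(k1,store)}
          = {at(store), have(k3), key_at(k1,store), open(d_hall_lab), open(d_store_lab)}

== RESULT ==
["at(store)", "have(k3)", "key_at(k1,store)", "open(d_hall_lab)", "open(d_store_lab)"]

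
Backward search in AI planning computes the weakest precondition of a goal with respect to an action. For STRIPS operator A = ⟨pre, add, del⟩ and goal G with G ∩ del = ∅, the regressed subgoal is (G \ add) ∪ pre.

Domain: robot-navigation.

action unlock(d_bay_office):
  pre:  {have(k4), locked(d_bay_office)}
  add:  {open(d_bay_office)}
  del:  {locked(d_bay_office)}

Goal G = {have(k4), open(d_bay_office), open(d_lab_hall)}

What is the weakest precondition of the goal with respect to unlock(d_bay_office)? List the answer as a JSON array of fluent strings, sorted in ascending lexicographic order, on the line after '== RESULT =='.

Regress:
  G ∩ del = {}  (empty — regression defined)
  G \ add = {have(k4), open(d_bay_office), open(d_lab_hall)} \ {open(d_bay_office)} = {have(k4), open(d_lab_hall)}
  ∪ pre   = {have(k4), open(d_lab_hall)} ∪ {have(k4), locked(d_bay_office)}
          = {have(k4), locked(d_bay_office), open(d_lab_hall)}

== RESULT ==
["have(k4)", "locked(d_bay_office)", "open(d_lab_hall)"]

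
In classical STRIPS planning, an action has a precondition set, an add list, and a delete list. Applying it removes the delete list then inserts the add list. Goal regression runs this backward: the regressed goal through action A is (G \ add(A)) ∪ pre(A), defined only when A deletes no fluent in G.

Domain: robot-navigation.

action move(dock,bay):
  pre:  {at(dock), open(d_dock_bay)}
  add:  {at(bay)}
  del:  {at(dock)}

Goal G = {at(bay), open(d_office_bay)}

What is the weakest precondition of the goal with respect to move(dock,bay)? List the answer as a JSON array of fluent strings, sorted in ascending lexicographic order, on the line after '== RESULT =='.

Regress:
  G ∩ del = {}  (empty — regression defined)
  G \ add = {at(bay), open(d_office_bay)} \ {at(bay)} = {open(d_office_bay)}
  ∪ pre   = {open(d_office_bay)} ∪ {at(dock), open(d_dock_bay)}
          = {at(dock), open(d_dock_bay), open(d_office_bay)}

== RESULT ==
["at(dock)", "open(d_dock_bay)", "open(d_office_bay)"]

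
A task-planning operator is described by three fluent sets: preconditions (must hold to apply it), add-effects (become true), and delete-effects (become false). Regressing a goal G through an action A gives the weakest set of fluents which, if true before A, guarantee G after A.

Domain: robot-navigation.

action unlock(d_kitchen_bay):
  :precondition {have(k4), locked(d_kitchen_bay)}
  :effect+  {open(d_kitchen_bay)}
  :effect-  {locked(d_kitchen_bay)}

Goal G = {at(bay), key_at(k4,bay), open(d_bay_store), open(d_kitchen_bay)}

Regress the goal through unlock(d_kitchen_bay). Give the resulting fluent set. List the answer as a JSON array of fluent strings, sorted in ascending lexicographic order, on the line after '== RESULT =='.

Regress:
  G ∩ del = {}  (empty — regression defined)
  G \ add = {at(bay), key_at(k4,bay), open(d_bay_store), open(d_kitchen_bay)} \ {open(d_kitchen_bay)} = {at(bay), key_at(k4,bay), open(d_bay_store)}
  ∪ pre   = {at(bay), key_at(k4,bay), open(d_bay_store)} ∪ {have(k4), locked(d_kitchen_bay)}
          = {at(bay), have(k4), key_at(k4,bay), locked(d_kitchen_bay), open(d_bay_store)}

== RESULT ==
["at(bay)", "have(k4)", "key_at(k4,bay)", "locked(d_kitchen_bay)", "open(d_bay_store)"]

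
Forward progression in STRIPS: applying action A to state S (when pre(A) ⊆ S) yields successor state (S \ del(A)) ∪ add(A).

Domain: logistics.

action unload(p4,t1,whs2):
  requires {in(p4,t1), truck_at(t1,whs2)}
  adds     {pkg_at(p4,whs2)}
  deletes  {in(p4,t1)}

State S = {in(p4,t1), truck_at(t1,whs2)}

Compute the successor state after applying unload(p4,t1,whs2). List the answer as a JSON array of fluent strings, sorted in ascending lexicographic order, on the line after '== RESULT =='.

Compute (S \ del) ∪ add:
  pre ⊆ S: {in(p4,t1), truck_at(t1,whs2)} ⊆ S  — applicable
  S \ del = {truck_at(t1,whs2)}
  ∪ add   = {pkg_at(p4,whs2), truck_at(t1,whs2)}

== RESULT ==
["pkg_at(p4,whs2)", "truck_at(t1,whs2)"]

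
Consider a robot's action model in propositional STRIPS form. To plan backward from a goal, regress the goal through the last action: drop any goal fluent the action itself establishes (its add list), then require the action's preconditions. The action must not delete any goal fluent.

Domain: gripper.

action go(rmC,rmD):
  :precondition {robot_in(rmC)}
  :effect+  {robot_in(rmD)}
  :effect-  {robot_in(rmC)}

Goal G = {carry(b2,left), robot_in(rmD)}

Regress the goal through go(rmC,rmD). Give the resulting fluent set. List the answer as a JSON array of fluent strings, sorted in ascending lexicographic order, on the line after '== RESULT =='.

Regress:
  G ∩ del = {}  (empty — regression defined)
  G \ add = {carry(b2,left), robot_in(rmD)} \ {robot_in(rmD)} = {carry(b2,left)}
  ∪ pre   = {carry(b2,left)} ∪ {robot_in(rmC)}
          = {carry(b2,left), robot_in(rmC)}

== RESULT ==
["carry(b2,left)", "robot_in(rmC)"]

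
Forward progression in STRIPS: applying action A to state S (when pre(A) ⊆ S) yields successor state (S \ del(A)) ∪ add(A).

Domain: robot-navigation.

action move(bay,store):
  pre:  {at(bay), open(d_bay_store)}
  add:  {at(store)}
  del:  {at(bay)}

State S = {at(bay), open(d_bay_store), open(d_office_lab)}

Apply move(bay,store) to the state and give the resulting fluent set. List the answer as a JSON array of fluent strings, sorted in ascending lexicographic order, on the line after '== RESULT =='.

Compute (S \ del) ∪ add:
  pre ⊆ S: {at(bay), open(d_bay_store)} ⊆ S  — applicable
  S \ del = {open(d_bay_store), open(d_office_lab)}
  ∪ add   = {at(store), open(d_bay_store), open(d_office_lab)}

== RESULT ==
["at(store)", "open(d_bay_store)", "open(d_office_lab)"]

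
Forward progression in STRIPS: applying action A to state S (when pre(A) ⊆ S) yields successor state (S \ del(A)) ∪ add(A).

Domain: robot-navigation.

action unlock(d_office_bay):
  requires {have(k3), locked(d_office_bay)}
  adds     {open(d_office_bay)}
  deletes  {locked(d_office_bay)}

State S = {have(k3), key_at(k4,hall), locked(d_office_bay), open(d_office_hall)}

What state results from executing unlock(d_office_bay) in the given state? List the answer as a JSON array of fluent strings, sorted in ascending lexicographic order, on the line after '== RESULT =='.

Progress:
  pre ⊆ S: {have(k3), locked(d_office_bay)} ⊆ S  — applicable
  S \ del = {have(k3), key_at(k4,hall), open(d_office_hall)}
  ∪ add   = {have(k3), key_at(k4,hall), open(d_office_bay), open(d_office_hall)}

== RESULT ==
["have(k3)", "key_at(k4,hall)", "open(d_office_bay)", "open(d_office_hall)"]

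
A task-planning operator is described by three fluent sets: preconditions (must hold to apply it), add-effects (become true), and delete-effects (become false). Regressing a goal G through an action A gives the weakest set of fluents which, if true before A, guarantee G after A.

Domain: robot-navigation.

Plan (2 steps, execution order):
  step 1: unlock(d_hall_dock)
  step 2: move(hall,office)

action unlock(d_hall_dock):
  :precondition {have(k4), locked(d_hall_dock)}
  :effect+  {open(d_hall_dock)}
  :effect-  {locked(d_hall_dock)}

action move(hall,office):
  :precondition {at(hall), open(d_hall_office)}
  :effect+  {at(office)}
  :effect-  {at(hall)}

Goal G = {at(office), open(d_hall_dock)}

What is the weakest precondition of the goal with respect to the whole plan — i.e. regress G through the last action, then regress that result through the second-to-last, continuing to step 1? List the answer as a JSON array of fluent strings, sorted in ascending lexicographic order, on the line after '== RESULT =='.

Work backward from the goal:
  through step 2 (move(hall,office)): drop {at(office)}, keep {open(d_hall_dock)}, require {at(hall), open(d_hall_office)}
    → {at(hall), open(d_hall_dock), open(d_hall_office)}
  through step 1 (unlock(d_hall_dock)): drop {open(d_hall_dock)}, keep {at(hall), open(d_hall_office)}, require {have(k4), locked(d_hall_dock)}
    → {at(hall), have(k4), locked(d_hall_dock), open(d_hall_office)}

== RESULT ==
["at(hall)", "have(k4)", "locked(d_hall_dock)", "open(d_hall_office)"]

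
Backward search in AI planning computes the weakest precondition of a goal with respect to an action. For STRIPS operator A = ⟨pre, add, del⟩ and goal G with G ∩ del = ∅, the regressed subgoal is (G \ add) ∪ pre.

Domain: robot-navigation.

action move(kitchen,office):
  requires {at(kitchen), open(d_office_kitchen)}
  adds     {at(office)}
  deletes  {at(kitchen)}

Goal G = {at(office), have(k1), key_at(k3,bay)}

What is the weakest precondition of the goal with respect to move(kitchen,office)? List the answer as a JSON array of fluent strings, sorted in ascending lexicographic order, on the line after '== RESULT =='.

Compute (G \ add) ∪ pre:
  G ∩ del = {}  (empty — regression defined)
  G \ add = {at(office), have(k1), key_at(k3,bay)} \ {at(office)} = {have(k1), key_at(k3,bay)}
  ∪ pre   = {have(k1), key_at(k3,bay)} ∪ {at(kitchen), open(d_office_kitchen)}
          = {at(kitchen), have(k1), key_at(k3,bay), open(d_office_kitchen)}

== RESULT ==
["at(kitchen)", "have(k1)", "key_at(k3,bay)", "open(d_office_kitchen)"]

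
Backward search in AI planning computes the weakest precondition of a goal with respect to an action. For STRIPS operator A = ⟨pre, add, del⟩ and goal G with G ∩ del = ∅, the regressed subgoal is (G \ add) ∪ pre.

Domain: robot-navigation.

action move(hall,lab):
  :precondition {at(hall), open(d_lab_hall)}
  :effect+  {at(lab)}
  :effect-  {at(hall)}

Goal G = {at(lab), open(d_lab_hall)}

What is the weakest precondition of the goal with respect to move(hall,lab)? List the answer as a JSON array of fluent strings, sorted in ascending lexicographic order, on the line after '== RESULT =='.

Regress:
  G ∩ del = {}  (empty — regression defined)
  G \ add = {at(lab), open(d_lab_hall)} \ {at(lab)} = {open(d_lab_hall)}
  ∪ pre   = {open(d_lab_hall)} ∪ {at(hall), open(d_lab_hall)}
          = {at(hall), open(d_lab_hall)}

== RESULT ==
["at(hall)", "open(d_lab_hall)"]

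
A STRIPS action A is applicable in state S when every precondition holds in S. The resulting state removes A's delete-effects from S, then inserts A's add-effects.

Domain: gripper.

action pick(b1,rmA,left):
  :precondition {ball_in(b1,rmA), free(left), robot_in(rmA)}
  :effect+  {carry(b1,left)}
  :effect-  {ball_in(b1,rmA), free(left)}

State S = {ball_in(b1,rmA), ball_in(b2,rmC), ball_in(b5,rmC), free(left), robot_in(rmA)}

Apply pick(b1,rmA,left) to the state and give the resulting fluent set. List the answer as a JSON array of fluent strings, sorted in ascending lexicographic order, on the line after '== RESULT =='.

Progress:
  pre ⊆ S: {ball_in(b1,rmA), free(left), robot_in(rmA)} ⊆ S  — applicable
  S \ del = {ball_in(b2,rmC), ball_in(b5,rmC), robot_in(rmA)}
  ∪ add   = {ball_in(b2,rmC), ball_in(b5,rmC), carry(b1,left), robot_in(rmA)}

== RESULT ==
["ball_in(b2,rmC)", "ball_in(b5,rmC)", "carry(b1,left)", "robot_in(rmA)"]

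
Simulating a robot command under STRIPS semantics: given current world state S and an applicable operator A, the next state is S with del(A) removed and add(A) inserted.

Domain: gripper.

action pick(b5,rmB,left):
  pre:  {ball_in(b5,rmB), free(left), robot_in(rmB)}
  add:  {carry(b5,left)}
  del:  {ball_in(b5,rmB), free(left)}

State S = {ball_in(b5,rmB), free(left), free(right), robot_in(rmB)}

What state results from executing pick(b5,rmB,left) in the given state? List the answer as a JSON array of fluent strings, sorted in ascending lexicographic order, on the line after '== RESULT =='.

Compute (S \ del) ∪ add:
  pre ⊆ S: {ball_in(b5,rmB), free(left), robot_in(rmB)} ⊆ S  — applicable
  S \ del = {free(right), robot_in(rmB)}
  ∪ add   = {carry(b5,left), free(right), robot_in(rmB)}

== RESULT ==
["carry(b5,left)", "free(right)", "robot_in(rmB)"]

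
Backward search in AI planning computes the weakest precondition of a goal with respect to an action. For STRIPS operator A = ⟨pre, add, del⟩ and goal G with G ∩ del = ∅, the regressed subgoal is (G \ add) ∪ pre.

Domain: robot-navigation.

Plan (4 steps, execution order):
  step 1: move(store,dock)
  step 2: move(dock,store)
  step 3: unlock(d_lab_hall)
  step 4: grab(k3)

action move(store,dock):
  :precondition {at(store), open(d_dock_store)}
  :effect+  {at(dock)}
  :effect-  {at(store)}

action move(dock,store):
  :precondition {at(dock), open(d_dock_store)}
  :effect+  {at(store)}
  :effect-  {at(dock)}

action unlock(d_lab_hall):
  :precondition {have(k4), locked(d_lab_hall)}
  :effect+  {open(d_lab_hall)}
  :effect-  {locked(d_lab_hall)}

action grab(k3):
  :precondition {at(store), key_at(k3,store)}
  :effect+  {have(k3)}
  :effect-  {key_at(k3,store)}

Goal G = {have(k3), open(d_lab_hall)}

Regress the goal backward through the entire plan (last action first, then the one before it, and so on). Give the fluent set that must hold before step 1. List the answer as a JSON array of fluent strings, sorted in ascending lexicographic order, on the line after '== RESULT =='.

Work backward from the goal:
  through step 4 (grab(k3)): drop {have(k3)}, keep {open(d_lab_hall)}, require {at(store), key_at(k3,store)}
    → {at(store), key_at(k3,store), open(d_lab_hall)}
  through step 3 (unlock(d_lab_hall)): drop {open(d_lab_hall)}, keep {at(store), key_at(k3,store)}, require {have(k4), locked(d_lab_hall)}
    → {at(store), have(k4), key_at(k3,store), locked(d_lab_hall)}
  through step 2 (move(dock,store)): drop {at(store)}, keep {have(k4), key_at(k3,store), locked(d_lab_hall)}, require {at(dock), open(d_dock_store)}
    → {at(dock), have(k4), key_at(k3,store), locked(d_lab_hall), open(d_dock_store)}
  through step 1 (move(store,dock)): drop {at(dock)}, keep {have(k4), key_at(k3,store), locked(d_lab_hall), open(d_dock_store)}, require {at(store), open(d_dock_store)}
    → {at(store), have(k4), key_at(k3,store), locked(d_lab_hall), open(d_dock_store)}

== RESULT ==
["at(store)", "have(k4)", "key_at(k3,store)", "locked(d_lab_hall)", "open(d_dock_store)"]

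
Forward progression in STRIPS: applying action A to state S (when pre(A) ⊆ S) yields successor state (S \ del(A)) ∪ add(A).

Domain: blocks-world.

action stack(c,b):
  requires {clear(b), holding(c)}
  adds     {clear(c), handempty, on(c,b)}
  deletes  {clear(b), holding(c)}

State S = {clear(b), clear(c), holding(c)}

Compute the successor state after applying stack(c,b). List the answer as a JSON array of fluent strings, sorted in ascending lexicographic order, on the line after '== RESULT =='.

Compute (S \ del) ∪ add:
  pre ⊆ S: {clear(b), holding(c)} ⊆ S  — applicable
  S \ del = {clear(c)}
  ∪ add   = {clear(c), handempty, on(c,b)}

== RESULT ==
["clear(c)", "handempty", "on(c,b)"]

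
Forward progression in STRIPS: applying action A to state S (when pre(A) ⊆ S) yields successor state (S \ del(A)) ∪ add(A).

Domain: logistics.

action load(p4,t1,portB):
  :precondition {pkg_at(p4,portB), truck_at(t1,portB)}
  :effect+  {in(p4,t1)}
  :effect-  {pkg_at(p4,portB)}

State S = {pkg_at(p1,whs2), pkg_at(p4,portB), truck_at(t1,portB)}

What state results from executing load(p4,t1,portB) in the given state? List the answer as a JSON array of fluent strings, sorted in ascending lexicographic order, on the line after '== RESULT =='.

Progress:
  pre ⊆ S: {pkg_at(p4,portB), truck_at(t1,portB)} ⊆ S  — applicable
  S \ del = {pkg_at(p1,whs2), truck_at(t1,portB)}
  ∪ add   = {in(p4,t1), pkg_at(p1,whs2), truck_at(t1,portB)}

== RESULT ==
["in(p4,t1)", "pkg_at(p1,whs2)", "truck_at(t1,portB)"]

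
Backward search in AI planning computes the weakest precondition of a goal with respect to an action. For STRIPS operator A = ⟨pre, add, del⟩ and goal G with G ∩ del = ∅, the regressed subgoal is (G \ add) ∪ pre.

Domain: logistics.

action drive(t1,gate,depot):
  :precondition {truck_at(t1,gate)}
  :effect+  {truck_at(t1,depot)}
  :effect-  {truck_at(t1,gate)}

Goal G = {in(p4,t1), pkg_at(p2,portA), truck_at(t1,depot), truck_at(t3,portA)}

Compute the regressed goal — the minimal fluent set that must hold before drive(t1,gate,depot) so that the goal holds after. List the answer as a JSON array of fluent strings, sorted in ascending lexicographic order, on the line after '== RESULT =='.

Regress:
  G ∩ del = {}  (empty — regression defined)
  G \ add = {in(p4,t1), pkg_at(p2,portA), truck_at(t1,depot), truck_at(t3,portA)} \ {truck_at(t1,depot)} = {in(p4,t1), pkg_at(p2,portA), truck_at(t3,portA)}
  ∪ pre   = {in(p4,t1), pkg_at(p2,portA), truck_at(t3,portA)} ∪ {truck_at(t1,gate)}
          = {in(p4,t1), pkg_at(p2,portA), truck_at(t1,gate), truck_at(t3,portA)}

== RESULT ==
["in(p4,t1)", "pkg_at(p2,portA)", "truck_at(t1,gate)", "truck_at(t3,portA)"]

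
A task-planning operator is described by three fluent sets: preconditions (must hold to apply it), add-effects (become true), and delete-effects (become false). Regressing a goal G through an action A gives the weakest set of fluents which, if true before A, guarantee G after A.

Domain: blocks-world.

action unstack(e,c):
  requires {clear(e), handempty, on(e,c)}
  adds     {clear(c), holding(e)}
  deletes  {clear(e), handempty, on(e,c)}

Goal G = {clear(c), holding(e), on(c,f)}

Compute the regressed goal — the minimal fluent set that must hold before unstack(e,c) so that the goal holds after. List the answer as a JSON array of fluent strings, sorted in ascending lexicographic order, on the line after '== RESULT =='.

Regress:
  G ∩ del = {}  (empty — regression defined)
  G \ add = {clear(c), holding(e), on(c,f)} \ {clear(c), holding(e)} = {on(c,f)}
  ∪ pre   = {on(c,f)} ∪ {clear(e), handempty, on(e,c)}
          = {clear(e), handempty, on(c,f), on(e,c)}

== RESULT ==
["clear(e)", "handempty", "on(c,f)", "on(e,c)"]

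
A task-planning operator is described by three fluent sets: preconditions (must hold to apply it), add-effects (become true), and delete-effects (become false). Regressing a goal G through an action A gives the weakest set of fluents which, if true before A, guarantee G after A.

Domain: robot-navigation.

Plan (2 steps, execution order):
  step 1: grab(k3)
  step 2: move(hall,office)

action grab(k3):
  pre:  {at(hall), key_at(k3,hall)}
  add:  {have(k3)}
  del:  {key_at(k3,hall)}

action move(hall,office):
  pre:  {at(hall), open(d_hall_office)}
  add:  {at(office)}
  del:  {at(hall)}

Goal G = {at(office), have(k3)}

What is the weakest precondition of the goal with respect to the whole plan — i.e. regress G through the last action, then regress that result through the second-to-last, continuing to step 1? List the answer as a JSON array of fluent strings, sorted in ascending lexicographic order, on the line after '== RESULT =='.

Regress step by step:
  through step 2 (move(hall,office)): drop {at(office)}, keep {have(k3)}, require {at(hall), open(d_hall_office)}
    → {at(hall), have(k3), open(d_hall_office)}
  through step 1 (grab(k3)): drop {have(k3)}, keep {at(hall), open(d_hall_office)}, require {at(hall), key_at(k3,hall)}
    → {at(hall), key_at(k3,hall), open(d_hall_office)}

== RESULT ==
["at(hall)", "key_at(k3,hall)", "open(d_hall_office)"]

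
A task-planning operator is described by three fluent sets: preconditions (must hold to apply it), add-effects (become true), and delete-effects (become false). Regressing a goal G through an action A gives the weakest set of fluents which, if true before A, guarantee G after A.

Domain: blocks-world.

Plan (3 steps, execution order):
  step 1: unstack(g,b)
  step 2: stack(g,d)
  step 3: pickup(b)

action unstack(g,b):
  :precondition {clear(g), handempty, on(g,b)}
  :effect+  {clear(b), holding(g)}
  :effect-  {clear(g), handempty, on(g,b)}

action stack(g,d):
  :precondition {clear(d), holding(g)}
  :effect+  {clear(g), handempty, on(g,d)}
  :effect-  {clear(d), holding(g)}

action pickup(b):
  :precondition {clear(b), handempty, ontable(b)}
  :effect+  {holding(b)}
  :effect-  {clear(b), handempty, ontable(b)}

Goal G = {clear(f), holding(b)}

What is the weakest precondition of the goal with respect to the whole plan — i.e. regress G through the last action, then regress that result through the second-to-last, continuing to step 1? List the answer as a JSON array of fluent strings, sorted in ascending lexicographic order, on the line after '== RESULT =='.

Regress step by step:
  through step 3 (pickup(b)): drop {holding(b)}, keep {clear(f)}, require {clear(b), handempty, ontable(b)}
    → {clear(b), clear(f), handempty, ontable(b)}
  through step 2 (stack(g,d)): drop {handempty}, keep {clear(b), clear(f), ontable(b)}, require {clear(d), holding(g)}
    → {clear(b), clear(d), clear(f), holding(g), ontable(b)}
  through step 1 (unstack(g,b)): drop {clear(b), holding(g)}, keep {clear(d), clear(f), ontable(b)}, require {clear(g), handempty, on(g,b)}
    → {clear(d), clear(f), clear(g), handempty, on(g,b), ontable(b)}

== RESULT ==
["clear(d)", "clear(f)", "clear(g)", "handempty", "on(g,b)", "ontable(b)"]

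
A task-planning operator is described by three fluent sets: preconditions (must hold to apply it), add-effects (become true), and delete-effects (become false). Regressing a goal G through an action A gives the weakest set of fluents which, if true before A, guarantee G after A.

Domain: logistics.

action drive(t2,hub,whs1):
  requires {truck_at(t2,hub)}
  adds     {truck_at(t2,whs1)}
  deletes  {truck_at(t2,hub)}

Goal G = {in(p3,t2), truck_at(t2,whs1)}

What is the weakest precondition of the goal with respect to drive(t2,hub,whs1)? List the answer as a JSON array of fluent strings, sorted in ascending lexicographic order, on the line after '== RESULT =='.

Compute (G \ add) ∪ pre:
  G ∩ del = {}  (empty — regression defined)
  G \ add = {in(p3,t2), truck_at(t2,whs1)} \ {truck_at(t2,whs1)} = {in(p3,t2)}
  ∪ pre   = {in(p3,t2)} ∪ {truck_at(t2,hub)}
          = {in(p3,t2), truck_at(t2,hub)}

== RESULT ==
["in(p3,t2)", "truck_at(t2,hub)"]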